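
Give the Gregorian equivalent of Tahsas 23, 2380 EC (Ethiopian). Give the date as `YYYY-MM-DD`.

Julian Day Number of the source date = 2593263.
Converting JDN 2593263 to the Gregorian calendar gives 5 January 2388 CE.

2388-01-05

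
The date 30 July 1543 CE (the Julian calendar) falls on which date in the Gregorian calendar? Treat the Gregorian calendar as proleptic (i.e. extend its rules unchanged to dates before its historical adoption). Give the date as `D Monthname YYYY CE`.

For dates in this range the Gregorian date is 10 days ahead of the Julian.
30 July 1543 Julian + 10 days → 9 August 1543 Gregorian.

9 August 1543 CE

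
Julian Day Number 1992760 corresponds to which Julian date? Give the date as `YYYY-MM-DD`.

JDN 1992760 is 22 November 743 in the proleptic Gregorian calendar.
In the Julian calendar that day is 0743-11-18.

0743-11-18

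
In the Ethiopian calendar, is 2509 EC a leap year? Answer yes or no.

no

2509 mod 4 = 1; in the Ethiopian calendar a year is leap when year mod 4 = 3, so it is a common year.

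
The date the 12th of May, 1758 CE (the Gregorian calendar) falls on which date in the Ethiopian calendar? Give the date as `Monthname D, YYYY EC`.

Ginbot 6, 1750 EC

Julian Day Number of the source date = 2363288.
Converting JDN 2363288 to the Ethiopian calendar gives 6 Ginbot 1750 EC.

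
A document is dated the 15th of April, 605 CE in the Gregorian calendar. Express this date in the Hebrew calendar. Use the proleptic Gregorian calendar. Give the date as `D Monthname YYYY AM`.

Julian Day Number of the source date = 1942136.
Converting JDN 1942136 to the Hebrew calendar gives 17 Nisan 4365 AM.

17 Nisan 4365 AM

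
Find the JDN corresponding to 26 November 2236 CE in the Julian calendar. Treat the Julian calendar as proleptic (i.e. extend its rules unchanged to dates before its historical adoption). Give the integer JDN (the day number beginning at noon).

Equivalently 11 December 2236 (Gregorian).
JDN 2400001 is 17 November 1858 CE (Gregorian), MJD 0; the target day is +138086 days from there, so JDN = 2538087.

2538087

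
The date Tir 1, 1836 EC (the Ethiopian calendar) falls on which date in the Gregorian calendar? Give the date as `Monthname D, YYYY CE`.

January 9, 1844 CE

Julian Day Number of the source date = 2394575.
Converting JDN 2394575 to the Gregorian calendar gives 9 January 1844 CE.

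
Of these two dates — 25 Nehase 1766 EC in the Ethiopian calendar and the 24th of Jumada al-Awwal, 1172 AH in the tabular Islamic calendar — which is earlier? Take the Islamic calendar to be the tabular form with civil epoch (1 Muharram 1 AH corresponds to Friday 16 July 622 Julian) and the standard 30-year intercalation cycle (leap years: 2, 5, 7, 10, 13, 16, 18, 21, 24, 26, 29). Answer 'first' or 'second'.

Converting both to JDN: 2369241 vs 2363544; the smaller is the second.

second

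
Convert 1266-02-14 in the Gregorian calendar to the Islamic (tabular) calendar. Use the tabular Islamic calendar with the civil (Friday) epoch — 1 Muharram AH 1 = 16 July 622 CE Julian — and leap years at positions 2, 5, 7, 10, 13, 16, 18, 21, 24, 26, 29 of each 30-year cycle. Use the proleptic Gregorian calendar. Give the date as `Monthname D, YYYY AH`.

Both dates share Julian Day Number 2183502; in the tabular Islamic calendar that is 29 Rabi' al-Thani 664 AH.

Rabi' al-Thani 29, 664 AH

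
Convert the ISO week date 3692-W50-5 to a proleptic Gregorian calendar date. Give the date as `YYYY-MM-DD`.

ISO week 1 of 3692 is the week containing the first Thursday of 3692.
Week 50, day 5 (Friday) lands on 3692-12-12.

3692-12-12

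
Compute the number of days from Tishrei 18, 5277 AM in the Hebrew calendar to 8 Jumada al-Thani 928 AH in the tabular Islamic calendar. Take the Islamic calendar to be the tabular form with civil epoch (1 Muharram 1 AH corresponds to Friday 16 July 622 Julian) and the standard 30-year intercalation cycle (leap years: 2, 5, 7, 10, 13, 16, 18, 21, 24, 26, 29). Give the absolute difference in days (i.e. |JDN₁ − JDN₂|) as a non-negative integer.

2059

First date → JDN 2275034; second date → JDN 2277093.
The interval is |2275034 − 2277093| = 2059 days.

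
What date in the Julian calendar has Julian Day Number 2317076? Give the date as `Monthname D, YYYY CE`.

October 23, 1631 CE

JDN 2317076 is 2 November 1631 in the Gregorian calendar.
In the Julian calendar that day is October 23, 1631 CE.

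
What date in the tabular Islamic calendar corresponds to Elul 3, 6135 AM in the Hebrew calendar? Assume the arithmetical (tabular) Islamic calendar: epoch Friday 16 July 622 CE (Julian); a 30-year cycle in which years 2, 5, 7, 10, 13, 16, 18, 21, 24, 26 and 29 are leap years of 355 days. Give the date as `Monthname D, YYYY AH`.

Dhu al-Hijjah 3, 1807 AH

Both dates share Julian Day Number 2588753; in the tabular Islamic calendar that is 3 Dhu al-Hijjah 1807 AH.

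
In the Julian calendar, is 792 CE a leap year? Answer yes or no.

792 mod 4 = 0, so it is a leap year in the Julian calendar.

yes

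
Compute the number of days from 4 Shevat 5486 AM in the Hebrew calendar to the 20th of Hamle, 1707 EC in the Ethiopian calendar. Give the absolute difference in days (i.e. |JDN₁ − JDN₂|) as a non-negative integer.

JDN of the first date = 2351474.
JDN of the second date = 2347656.
|2347656 − 2351474| = 3818.

3818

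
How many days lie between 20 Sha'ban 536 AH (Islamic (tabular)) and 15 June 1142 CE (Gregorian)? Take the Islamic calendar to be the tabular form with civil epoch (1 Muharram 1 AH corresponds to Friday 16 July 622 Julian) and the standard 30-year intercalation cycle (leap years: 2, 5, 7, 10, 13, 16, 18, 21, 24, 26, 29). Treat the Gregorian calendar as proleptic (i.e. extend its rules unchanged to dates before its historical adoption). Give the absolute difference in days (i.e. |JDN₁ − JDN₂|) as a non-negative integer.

First date → JDN 2138252; second date → JDN 2138332.
The interval is |2138252 − 2138332| = 80 days.

80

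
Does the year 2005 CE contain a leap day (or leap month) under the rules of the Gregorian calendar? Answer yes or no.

no

2005 is not divisible by 4, so it is a common year.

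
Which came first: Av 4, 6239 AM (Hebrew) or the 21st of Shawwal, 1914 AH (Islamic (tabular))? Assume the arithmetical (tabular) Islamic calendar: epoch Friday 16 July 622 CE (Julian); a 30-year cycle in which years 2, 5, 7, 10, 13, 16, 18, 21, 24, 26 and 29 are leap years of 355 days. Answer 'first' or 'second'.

Converting both to JDN: 2626701 vs 2626629; the smaller is the second.

second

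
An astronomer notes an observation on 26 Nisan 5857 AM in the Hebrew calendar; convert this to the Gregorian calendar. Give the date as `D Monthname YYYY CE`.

Julian Day Number of the source date = 2487072.
Converting JDN 2487072 to the Gregorian calendar gives 8 April 2097 CE.

8 April 2097 CE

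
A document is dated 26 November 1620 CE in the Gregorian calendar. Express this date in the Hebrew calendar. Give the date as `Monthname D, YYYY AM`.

Kislev 1, 5381 AM

Both dates share Julian Day Number 2313083; in the Hebrew calendar that is 1 Kislev 5381 AM.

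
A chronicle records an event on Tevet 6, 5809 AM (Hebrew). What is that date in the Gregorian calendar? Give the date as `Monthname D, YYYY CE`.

December 11, 2048 CE

Julian Day Number of the source date = 2469422.
Converting JDN 2469422 to the Gregorian calendar gives 11 December 2048 CE.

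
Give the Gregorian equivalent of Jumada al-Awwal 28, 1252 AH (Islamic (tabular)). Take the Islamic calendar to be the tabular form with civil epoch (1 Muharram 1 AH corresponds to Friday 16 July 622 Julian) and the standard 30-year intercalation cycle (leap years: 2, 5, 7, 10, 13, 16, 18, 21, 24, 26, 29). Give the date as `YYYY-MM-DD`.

Julian Day Number of the source date = 2391898.
Converting JDN 2391898 to the Gregorian calendar gives 10 September 1836 CE.

1836-09-10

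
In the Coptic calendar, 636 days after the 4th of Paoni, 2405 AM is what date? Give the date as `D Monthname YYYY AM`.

30 Meshir 2407 AM

The starting date is JDN 2703364; 2703364 + 636 = 2704000.
JDN 2704000 corresponds to 30 Meshir 2407 AM.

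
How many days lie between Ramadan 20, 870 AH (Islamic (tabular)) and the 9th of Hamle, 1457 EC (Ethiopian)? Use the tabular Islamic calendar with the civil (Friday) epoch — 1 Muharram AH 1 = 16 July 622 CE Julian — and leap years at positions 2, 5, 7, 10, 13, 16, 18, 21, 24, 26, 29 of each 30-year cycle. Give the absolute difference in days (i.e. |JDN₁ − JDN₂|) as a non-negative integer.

307

First date → JDN 2256640; second date → JDN 2256333.
The interval is |2256640 − 2256333| = 307 days.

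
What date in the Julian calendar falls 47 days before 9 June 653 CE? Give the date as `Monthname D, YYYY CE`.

April 23, 653 CE

Counting 47 days back from JDN 1959726 reaches JDN 1959679, which is April 23, 653 CE.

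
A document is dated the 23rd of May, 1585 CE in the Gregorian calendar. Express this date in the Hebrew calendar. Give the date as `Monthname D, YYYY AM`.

Julian Day Number of the source date = 2300112.
Converting JDN 2300112 to the Hebrew calendar gives 24 Iyar 5345 AM.

Iyar 24, 5345 AM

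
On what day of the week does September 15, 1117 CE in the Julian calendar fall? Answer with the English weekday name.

In the proleptic Gregorian calendar this is 22 September 1117 (JDN 2129300).
2129300 ≡ 5 (mod 7); counting from Monday = 0 gives Saturday.

Saturday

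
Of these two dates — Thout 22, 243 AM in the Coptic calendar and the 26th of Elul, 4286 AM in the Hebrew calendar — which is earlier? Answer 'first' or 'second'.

First date → JDN 1913441; second date → JDN 1913442.
JDN 1913441 < JDN 1913442, so the first date is earlier.

first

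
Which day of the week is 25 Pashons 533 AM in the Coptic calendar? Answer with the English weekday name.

This is JDN 2019607 (24 May 817 Gregorian).
2019607 ≡ 2 (mod 7); counting from Monday = 0 gives Wednesday.

Wednesday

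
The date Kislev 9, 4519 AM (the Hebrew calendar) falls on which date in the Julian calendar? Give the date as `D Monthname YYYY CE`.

15 November 758 CE

Both dates share Julian Day Number 1998236; in the Julian calendar that is 15 November 758 CE.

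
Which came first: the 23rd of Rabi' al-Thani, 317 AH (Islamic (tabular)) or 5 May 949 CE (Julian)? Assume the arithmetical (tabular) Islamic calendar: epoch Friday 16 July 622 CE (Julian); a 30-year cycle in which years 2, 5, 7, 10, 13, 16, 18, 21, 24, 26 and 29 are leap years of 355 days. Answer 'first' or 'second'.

First date → JDN 2060531; second date → JDN 2067805.
JDN 2060531 < JDN 2067805, so the first date is earlier.

first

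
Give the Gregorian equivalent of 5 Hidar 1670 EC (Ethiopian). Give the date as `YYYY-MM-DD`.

1677-11-11

Both dates share Julian Day Number 2333887; in the Gregorian calendar that is 11 November 1677 CE.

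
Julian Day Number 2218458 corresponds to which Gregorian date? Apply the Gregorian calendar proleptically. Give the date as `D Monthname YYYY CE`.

Counting from JDN 2299161 = 15 Oct 1582 gives an offset of -80703 days.

30 October 1361 CE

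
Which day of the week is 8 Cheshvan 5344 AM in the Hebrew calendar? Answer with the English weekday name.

In the Gregorian calendar this is 24 October 1583 (JDN 2299535).
Since JDN mod 7 = 0 (0 = Monday), the day is Monday.

Monday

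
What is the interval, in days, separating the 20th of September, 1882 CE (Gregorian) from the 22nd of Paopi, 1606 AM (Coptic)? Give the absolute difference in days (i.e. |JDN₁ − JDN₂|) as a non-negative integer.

First date → JDN 2408709; second date → JDN 2411307.
The interval is |2408709 − 2411307| = 2598 days.

2598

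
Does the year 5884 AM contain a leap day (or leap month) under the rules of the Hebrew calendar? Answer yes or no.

Hebrew year 5884 is year 13 of its 19-year Metonic cycle; leap years are at positions 3, 6, 8, 11, 14, 17, 19, so it is a common year (12 months).

no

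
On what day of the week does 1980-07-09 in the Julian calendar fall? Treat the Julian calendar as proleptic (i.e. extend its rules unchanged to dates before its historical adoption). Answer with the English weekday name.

Tuesday

In the Gregorian calendar this is 22 July 1980 (JDN 2444443).
Since JDN mod 7 = 1 (0 = Monday), the day is Tuesday.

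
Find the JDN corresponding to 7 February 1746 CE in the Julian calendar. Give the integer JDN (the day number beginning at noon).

2358822

Equivalently 18 February 1746 (Gregorian).
JDN 2400001 is 17 November 1858 CE (Gregorian), MJD 0; the target day is −41179 days from there, so JDN = 2358822.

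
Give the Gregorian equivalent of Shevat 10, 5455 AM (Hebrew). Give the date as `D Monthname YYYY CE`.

26 January 1695 CE

Both dates share Julian Day Number 2340172; in the Gregorian calendar that is 26 January 1695 CE.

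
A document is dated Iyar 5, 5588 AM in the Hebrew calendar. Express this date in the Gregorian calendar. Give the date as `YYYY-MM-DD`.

1828-04-19

Both dates share Julian Day Number 2388832; in the Gregorian calendar that is 19 April 1828 CE.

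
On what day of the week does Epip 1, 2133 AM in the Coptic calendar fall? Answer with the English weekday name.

Tuesday

In the Gregorian calendar this is 11 July 2417 (JDN 2604043).
Since JDN mod 7 = 1 (0 = Monday), the day is Tuesday.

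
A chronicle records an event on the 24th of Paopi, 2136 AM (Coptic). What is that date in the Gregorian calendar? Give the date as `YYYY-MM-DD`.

Julian Day Number of the source date = 2604892.
Converting JDN 2604892 to the Gregorian calendar gives 7 November 2419 CE.

2419-11-07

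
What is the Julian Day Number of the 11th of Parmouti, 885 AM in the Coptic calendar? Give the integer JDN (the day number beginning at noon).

Equivalently 13 April 1169 (proleptic Gregorian).
JDN 2400001 is 17 November 1858 CE (Gregorian), MJD 0; the target day is −251870 days from there, so JDN = 2148131.

2148131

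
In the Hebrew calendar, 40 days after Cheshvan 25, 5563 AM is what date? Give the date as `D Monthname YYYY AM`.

Counting 40 days forward from JDN 2379550 reaches JDN 2379590, which is 5 Tevet 5563 AM.

5 Tevet 5563 AM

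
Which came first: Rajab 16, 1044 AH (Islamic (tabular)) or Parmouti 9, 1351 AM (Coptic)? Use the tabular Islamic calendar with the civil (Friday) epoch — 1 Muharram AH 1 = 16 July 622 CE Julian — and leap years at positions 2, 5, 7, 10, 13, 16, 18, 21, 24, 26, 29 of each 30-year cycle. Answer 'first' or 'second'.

The two dates have Julian Day Numbers 2318236 and 2318335 respectively.
Since 2318236 < 2318335, the first date comes first.

first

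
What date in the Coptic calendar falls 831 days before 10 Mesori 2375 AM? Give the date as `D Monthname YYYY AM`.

29 Parmouti 2373 AM

JDN of 10 Mesori 2375 AM = 2692472.
2692472 − 831 = 2691641.
JDN 2691641 in the Coptic calendar is 29 Parmouti 2373 AM.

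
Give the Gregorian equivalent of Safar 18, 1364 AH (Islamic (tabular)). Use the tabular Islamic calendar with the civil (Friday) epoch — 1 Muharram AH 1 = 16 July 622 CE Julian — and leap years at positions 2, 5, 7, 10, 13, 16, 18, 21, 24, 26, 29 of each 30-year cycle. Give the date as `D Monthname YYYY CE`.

2 February 1945 CE

Both dates share Julian Day Number 2431489; in the Gregorian calendar that is 2 February 1945 CE.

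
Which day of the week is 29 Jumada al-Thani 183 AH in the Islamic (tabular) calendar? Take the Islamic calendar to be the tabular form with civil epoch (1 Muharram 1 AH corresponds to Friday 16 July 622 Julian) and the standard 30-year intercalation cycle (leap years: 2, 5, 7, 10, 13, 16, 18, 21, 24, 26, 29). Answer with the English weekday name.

Wednesday

In the proleptic Gregorian calendar this is 11 August 799 (JDN 2013111).
2013111 ≡ 2 (mod 7); counting from Monday = 0 gives Wednesday.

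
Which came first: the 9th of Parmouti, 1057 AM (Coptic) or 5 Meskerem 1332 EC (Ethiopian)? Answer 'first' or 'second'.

second

First date → JDN 2210952; second date → JDN 2210373.
JDN 2210373 < JDN 2210952, so the second date is earlier.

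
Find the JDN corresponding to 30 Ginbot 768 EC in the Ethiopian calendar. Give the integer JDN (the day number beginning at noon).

In the proleptic Gregorian calendar the same day is 29 May 776.
JDN 2299161 is 15 October 1582 CE (Gregorian); the target day is −294524 days from there, so JDN = 2004637.

2004637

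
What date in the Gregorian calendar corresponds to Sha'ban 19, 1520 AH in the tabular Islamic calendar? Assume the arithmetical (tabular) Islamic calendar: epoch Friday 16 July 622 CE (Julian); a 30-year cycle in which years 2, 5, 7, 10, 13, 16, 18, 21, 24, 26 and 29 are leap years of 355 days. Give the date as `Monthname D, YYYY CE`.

December 5, 2096 CE

Both dates share Julian Day Number 2486948; in the Gregorian calendar that is 5 December 2096 CE.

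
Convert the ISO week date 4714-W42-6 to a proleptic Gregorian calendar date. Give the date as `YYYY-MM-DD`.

4714-10-17

ISO week 1 of 4714 is the week containing the first Thursday of 4714.
Week 42, day 6 (Saturday) lands on 4714-10-17.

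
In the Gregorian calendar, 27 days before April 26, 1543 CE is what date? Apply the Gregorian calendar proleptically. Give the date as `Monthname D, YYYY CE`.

The starting date is JDN 2284744; 2284744 − 27 = 2284717.
JDN 2284717 corresponds to March 30, 1543 CE.

March 30, 1543 CE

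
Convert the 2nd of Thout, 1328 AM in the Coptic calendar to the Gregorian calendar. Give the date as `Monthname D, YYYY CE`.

September 10, 1611 CE

Julian Day Number of the source date = 2309718.
Converting JDN 2309718 to the Gregorian calendar gives 10 September 1611 CE.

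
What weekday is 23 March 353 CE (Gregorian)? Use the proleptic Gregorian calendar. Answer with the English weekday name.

Monday

JDN 1850072 mod 7 = 0, and JDN 0 was a Monday, so this is a Monday.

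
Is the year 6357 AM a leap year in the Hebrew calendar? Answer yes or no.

yes

Hebrew year 6357 is year 11 of its 19-year Metonic cycle; leap years are at positions 3, 6, 8, 11, 14, 17, 19, so it is a leap year (13 months).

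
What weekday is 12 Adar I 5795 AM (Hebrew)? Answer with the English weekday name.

This is JDN 2464380 (21 February 2035 Gregorian).
Since JDN mod 7 = 2 (0 = Monday), the day is Wednesday.

Wednesday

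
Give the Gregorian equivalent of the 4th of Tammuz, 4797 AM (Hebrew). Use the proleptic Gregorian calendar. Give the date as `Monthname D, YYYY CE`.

June 26, 1037 CE

Julian Day Number of the source date = 2099993.
Converting JDN 2099993 to the Gregorian calendar gives 26 June 1037 CE.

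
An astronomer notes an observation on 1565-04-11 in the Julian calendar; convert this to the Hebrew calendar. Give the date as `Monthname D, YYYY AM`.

Iyar 10, 5325 AM

The source date corresponds to 21 April 1565 in the proleptic Gregorian calendar (JDN 2292775).
That day falls on 10 Iyar 5325 AM in the Hebrew calendar.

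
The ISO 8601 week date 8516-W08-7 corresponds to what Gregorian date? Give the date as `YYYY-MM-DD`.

8516-02-23

ISO week 1 of 8516 is the week containing the first Thursday of 8516.
Week 8, day 7 (Sunday) lands on 8516-02-23.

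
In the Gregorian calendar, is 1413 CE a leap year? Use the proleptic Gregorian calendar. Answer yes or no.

no

1413 is not divisible by 4, so it is a common year.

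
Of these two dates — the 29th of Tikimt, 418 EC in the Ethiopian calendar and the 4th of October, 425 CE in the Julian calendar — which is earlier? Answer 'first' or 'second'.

second

The two dates have Julian Day Numbers 1876588 and 1876566 respectively.
Since 1876566 < 1876588, the second date comes first.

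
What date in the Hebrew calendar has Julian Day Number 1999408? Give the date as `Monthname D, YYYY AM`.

Adar I 1, 4522 AM

JDN 1999408 is 3 February 762 in the proleptic Gregorian calendar.
In the Hebrew calendar that day is Adar I 1, 4522 AM.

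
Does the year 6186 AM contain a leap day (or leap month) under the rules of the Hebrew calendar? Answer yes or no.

Hebrew year 6186 is year 11 of its 19-year Metonic cycle; leap years are at positions 3, 6, 8, 11, 14, 17, 19, so it is a leap year (13 months).

yes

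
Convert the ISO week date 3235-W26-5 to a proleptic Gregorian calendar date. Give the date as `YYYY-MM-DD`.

3235-06-29

ISO week 1 of 3235 is the week containing the first Thursday of 3235.
Week 26, day 5 (Friday) lands on 3235-06-29.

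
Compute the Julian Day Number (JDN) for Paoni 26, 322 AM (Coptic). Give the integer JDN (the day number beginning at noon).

In the proleptic Gregorian calendar the same day is 23 June 606.
JDN 2400001 is 17 November 1858 CE (Gregorian), MJD 0; the target day is −457431 days from there, so JDN = 1942570.

1942570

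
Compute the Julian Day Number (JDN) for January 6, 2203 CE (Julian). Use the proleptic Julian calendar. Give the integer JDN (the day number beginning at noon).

In the Gregorian calendar the same day is 21 January 2203.
JDN 2400001 is 17 November 1858 CE (Gregorian), MJD 0; the target day is +125708 days from there, so JDN = 2525709.

2525709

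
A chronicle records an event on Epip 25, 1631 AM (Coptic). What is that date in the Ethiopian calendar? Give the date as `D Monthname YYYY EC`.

25 Hamle 1907 EC

The source date corresponds to 1 August 1915 in the Gregorian calendar (JDN 2420711).
That day falls on 25 Hamle 1907 EC in the Ethiopian calendar.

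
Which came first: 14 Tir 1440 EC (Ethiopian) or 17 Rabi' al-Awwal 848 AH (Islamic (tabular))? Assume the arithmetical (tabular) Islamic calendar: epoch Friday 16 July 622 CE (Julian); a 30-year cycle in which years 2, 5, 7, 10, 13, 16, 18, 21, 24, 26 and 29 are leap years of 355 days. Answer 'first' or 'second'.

The two dates have Julian Day Numbers 2249949 and 2248664 respectively.
Since 2248664 < 2249949, the second date comes first.

second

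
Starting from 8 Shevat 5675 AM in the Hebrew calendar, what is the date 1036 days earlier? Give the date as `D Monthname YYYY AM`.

The starting date is JDN 2420521; 2420521 − 1036 = 2419485.
JDN 2419485 corresponds to 5 Nisan 5672 AM.

5 Nisan 5672 AM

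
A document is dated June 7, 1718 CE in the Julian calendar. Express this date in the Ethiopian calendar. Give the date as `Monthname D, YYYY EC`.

The source date corresponds to 18 June 1718 in the Gregorian calendar (JDN 2348715).
That day falls on 13 Sene 1710 EC in the Ethiopian calendar.

Sene 13, 1710 EC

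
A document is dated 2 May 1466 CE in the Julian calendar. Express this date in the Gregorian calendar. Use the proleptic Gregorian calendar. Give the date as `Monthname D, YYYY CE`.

At this point the Julian calendar is 9 days behind the Gregorian.
2 May 1466 Julian + 9 days → 11 May 1466 Gregorian.

May 11, 1466 CE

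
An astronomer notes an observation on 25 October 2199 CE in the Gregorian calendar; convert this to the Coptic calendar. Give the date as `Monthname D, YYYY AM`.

Both dates share Julian Day Number 2524526; in the Coptic calendar that is 13 Paopi 1916 AM.

Paopi 13, 1916 AM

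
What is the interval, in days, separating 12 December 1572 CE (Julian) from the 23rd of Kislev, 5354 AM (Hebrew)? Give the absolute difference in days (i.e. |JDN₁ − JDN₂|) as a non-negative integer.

7665

First date → JDN 2295577; second date → JDN 2303242.
The interval is |2295577 − 2303242| = 7665 days.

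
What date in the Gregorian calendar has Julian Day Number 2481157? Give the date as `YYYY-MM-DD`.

2081-01-27

JDN 2451545 is 1 Jan 2000; 2481157 is +29612 days from there.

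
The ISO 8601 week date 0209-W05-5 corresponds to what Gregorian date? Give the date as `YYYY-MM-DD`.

ISO week 1 of 209 is the week containing the first Thursday of 209.
Week 5, day 5 (Friday) lands on 0209-02-03.

0209-02-03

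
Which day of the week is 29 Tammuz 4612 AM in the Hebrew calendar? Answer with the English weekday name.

Equivalently 25 July 852 Gregorian, JDN 2032453.
Since JDN mod 7 = 3 (0 = Monday), the day is Thursday.

Thursday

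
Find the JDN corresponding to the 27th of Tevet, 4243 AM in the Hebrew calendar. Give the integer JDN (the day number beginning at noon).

1897466

Equivalently 25 December 482 (proleptic Gregorian).
JDN 2451545 is 1 January 2000 CE (Gregorian); the target day is −554079 days from there, so JDN = 1897466.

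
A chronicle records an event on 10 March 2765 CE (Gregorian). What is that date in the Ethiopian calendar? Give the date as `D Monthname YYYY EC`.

25 Yekatit 2757 EC

Both dates share Julian Day Number 2731024; in the Ethiopian calendar that is 25 Yekatit 2757 EC.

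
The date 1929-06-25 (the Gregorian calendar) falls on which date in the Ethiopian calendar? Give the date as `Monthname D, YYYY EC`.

Julian Day Number of the source date = 2425788.
Converting JDN 2425788 to the Ethiopian calendar gives 18 Sene 1921 EC.

Sene 18, 1921 EC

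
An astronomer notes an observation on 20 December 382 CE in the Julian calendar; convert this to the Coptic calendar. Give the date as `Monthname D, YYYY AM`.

Koiak 24, 99 AM

Julian Day Number of the source date = 1860937.
Converting JDN 1860937 to the Coptic calendar gives 24 Koiak 99 AM.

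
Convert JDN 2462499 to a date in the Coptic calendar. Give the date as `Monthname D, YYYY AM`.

The Gregorian equivalent of JDN 2462499 is 28 December 2029.
In the Coptic calendar that day is Koiak 19, 1746 AM.

Koiak 19, 1746 AM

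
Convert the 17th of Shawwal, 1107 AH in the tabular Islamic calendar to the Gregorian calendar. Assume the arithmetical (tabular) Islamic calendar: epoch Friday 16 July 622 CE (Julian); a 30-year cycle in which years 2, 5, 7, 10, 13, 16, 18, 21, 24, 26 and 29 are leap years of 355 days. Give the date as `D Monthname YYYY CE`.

20 May 1696 CE

Both dates share Julian Day Number 2340652; in the Gregorian calendar that is 20 May 1696 CE.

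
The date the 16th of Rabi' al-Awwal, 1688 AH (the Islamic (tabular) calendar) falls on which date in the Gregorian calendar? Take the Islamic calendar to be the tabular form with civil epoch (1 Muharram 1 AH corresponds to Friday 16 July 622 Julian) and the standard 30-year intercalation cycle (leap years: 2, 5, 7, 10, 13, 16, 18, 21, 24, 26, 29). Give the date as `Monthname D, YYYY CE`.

Julian Day Number of the source date = 2546331.
Converting JDN 2546331 to the Gregorian calendar gives 8 July 2259 CE.

July 8, 2259 CE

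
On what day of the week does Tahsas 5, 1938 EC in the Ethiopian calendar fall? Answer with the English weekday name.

Friday

In the Gregorian calendar this is 14 December 1945 (JDN 2431804).
2431804 ≡ 4 (mod 7); counting from Monday = 0 gives Friday.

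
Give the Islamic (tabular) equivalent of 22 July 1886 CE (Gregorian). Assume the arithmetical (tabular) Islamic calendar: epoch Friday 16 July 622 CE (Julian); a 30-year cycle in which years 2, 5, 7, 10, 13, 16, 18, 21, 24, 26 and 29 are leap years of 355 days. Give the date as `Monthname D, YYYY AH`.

Shawwal 20, 1303 AH

Both dates share Julian Day Number 2410110; in the tabular Islamic calendar that is 20 Shawwal 1303 AH.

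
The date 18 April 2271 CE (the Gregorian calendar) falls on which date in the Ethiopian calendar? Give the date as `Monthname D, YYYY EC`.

Both dates share Julian Day Number 2550633; in the Ethiopian calendar that is 8 Miyazya 2263 EC.

Miyazya 8, 2263 EC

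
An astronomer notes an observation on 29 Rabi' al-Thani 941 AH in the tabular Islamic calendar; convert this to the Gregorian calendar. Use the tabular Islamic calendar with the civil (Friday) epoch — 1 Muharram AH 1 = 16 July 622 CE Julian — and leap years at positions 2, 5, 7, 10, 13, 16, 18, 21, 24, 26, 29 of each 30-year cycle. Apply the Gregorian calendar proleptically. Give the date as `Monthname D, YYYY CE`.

Julian Day Number of the source date = 2281662.
Converting JDN 2281662 to the Gregorian calendar gives 17 November 1534 CE.

November 17, 1534 CE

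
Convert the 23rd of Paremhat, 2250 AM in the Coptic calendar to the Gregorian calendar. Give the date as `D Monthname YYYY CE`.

5 April 2534 CE

Julian Day Number of the source date = 2646679.
Converting JDN 2646679 to the Gregorian calendar gives 5 April 2534 CE.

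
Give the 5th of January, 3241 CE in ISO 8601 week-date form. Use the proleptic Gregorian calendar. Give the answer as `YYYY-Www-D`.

The weekday is Saturday (ISO weekday 6).
That Saturday belongs to ISO week 1 of ISO year 3241.

3241-W01-6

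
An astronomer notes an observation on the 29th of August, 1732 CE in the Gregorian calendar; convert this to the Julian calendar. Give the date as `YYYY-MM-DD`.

1732-08-18

For dates in this range the Gregorian date is 11 days ahead of the Julian.
29 August 1732 Gregorian − 11 days → 18 August 1732 Julian.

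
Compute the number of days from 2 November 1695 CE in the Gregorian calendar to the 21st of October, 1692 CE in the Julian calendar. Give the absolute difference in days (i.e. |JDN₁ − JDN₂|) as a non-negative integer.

1097

JDN of the first date = 2340452.
JDN of the second date = 2339355.
|2339355 − 2340452| = 1097.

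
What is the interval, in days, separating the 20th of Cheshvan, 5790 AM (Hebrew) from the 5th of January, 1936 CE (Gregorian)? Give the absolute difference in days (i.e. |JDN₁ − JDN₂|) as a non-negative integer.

JDN of the first date = 2462439.
JDN of the second date = 2428173.
|2428173 − 2462439| = 34266.

34266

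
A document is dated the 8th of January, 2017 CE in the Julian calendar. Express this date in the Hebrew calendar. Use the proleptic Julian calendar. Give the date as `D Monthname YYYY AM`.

23 Tevet 5777 AM

Julian Day Number of the source date = 2457775.
Converting JDN 2457775 to the Hebrew calendar gives 23 Tevet 5777 AM.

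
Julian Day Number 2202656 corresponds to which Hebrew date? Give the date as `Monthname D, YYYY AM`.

The proleptic Gregorian equivalent of JDN 2202656 is 26 July 1318.
In the Hebrew calendar that day is Av 19, 5078 AM.

Av 19, 5078 AM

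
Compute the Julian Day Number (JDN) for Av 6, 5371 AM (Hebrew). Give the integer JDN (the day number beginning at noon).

2309662

Equivalently 16 July 1611 (Gregorian).
JDN 2400001 is 17 November 1858 CE (Gregorian), MJD 0; the target day is −90339 days from there, so JDN = 2309662.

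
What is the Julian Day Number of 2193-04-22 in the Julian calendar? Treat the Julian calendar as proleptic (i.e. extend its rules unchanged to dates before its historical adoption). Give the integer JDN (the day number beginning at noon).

2522163

In the Gregorian calendar the same day is 6 May 2193.
JDN 2299161 is 15 October 1582 CE (Gregorian); the target day is +223002 days from there, so JDN = 2522163.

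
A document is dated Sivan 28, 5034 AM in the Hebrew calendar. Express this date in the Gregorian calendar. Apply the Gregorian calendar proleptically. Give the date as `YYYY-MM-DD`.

Both dates share Julian Day Number 2186541; in the Gregorian calendar that is 11 June 1274 CE.

1274-06-11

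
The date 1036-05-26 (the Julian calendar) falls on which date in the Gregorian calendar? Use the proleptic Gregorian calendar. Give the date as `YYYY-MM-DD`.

1036-06-01

For dates in this range the Gregorian date is 6 days ahead of the Julian.
26 May 1036 Julian + 6 days → 1 June 1036 Gregorian.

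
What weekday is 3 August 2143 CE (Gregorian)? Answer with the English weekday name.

Since JDN mod 7 = 5 (0 = Monday), the day is Saturday.

Saturday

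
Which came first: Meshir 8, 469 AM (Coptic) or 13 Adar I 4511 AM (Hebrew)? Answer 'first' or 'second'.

second

First date → JDN 1996124; second date → JDN 1995404.
JDN 1995404 < JDN 1996124, so the second date is earlier.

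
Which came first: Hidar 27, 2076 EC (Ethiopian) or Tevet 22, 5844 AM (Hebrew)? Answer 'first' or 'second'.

first

First date → JDN 2482201; second date → JDN 2482225.
JDN 2482201 < JDN 2482225, so the first date is earlier.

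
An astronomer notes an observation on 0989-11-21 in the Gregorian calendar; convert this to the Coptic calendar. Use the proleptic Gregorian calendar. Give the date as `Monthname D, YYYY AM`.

Julian Day Number of the source date = 2082610.
Converting JDN 2082610 to the Coptic calendar gives 20 Hathor 706 AM.

Hathor 20, 706 AM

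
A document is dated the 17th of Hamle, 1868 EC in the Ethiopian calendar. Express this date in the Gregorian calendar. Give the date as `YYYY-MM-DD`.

1876-07-23

Julian Day Number of the source date = 2406459.
Converting JDN 2406459 to the Gregorian calendar gives 23 July 1876 CE.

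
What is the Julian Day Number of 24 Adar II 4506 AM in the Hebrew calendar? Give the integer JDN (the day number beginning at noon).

In the proleptic Gregorian calendar the same day is 25 March 746.
JDN 2400001 is 17 November 1858 CE (Gregorian), MJD 0; the target day is −406387 days from there, so JDN = 1993614.

1993614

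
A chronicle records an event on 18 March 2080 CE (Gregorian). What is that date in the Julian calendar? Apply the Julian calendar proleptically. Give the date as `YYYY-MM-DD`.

2080-03-05

At this point the Julian calendar is 13 days behind the Gregorian.
18 March 2080 Gregorian − 13 days → 5 March 2080 Julian.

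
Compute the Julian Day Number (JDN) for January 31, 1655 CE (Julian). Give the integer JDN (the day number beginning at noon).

2325577

In the Gregorian calendar the same day is 10 February 1655.
JDN 2400001 is 17 November 1858 CE (Gregorian), MJD 0; the target day is −74424 days from there, so JDN = 2325577.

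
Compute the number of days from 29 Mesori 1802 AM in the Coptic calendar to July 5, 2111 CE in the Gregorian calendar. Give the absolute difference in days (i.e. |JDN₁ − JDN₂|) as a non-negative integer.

9069

JDN of the first date = 2483203.
JDN of the second date = 2492272.
|2492272 − 2483203| = 9069.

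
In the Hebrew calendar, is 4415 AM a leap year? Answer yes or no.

no

Hebrew year 4415 is year 7 of its 19-year Metonic cycle; leap years are at positions 3, 6, 8, 11, 14, 17, 19, so it is a common year (12 months).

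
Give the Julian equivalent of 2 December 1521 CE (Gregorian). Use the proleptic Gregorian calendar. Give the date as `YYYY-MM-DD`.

1521-11-22

For dates in this range the Gregorian date is 10 days ahead of the Julian.
2 December 1521 Gregorian − 10 days → 22 November 1521 Julian.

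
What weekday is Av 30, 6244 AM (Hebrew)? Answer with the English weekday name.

This is JDN 2628557 (22 August 2484 Gregorian).
JDN 2628557 mod 7 = 1, and JDN 0 was a Monday, so this is a Tuesday.

Tuesday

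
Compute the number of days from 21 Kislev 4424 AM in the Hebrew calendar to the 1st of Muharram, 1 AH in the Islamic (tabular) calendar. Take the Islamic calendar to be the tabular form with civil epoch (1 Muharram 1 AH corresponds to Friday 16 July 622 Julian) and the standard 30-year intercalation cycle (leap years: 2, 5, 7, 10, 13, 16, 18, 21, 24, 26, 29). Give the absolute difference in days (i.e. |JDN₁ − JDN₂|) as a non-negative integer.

First date → JDN 1963549; second date → JDN 1948440.
The interval is |1963549 − 1948440| = 15109 days.

15109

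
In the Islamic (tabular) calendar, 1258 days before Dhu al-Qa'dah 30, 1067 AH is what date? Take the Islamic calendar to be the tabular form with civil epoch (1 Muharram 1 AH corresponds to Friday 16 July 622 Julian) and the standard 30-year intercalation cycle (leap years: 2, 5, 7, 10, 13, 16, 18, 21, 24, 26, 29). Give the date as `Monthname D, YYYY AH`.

Jumada al-Awwal 12, 1064 AH

The starting date is JDN 2326519; 2326519 − 1258 = 2325261.
JDN 2325261 corresponds to Jumada al-Awwal 12, 1064 AH.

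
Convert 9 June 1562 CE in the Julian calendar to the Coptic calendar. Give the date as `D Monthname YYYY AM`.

Julian Day Number of the source date = 2291738.
Converting JDN 2291738 to the Coptic calendar gives 15 Paoni 1278 AM.

15 Paoni 1278 AM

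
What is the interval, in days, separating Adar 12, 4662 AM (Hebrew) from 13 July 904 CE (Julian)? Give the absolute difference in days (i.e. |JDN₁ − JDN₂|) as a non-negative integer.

871

JDN of the first date = 2050567.
JDN of the second date = 2051438.
|2051438 − 2050567| = 871.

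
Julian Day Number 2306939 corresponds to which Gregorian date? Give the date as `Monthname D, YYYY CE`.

January 31, 1604 CE

Counting from JDN 2299161 = 15 Oct 1582 gives an offset of 7778 days.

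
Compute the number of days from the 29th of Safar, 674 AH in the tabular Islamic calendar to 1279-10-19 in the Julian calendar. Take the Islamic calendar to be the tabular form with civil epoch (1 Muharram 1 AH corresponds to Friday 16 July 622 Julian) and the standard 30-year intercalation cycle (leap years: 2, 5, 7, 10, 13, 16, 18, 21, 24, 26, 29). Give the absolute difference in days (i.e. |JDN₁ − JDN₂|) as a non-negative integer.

1517

JDN of the first date = 2186987.
JDN of the second date = 2188504.
|2188504 − 2186987| = 1517.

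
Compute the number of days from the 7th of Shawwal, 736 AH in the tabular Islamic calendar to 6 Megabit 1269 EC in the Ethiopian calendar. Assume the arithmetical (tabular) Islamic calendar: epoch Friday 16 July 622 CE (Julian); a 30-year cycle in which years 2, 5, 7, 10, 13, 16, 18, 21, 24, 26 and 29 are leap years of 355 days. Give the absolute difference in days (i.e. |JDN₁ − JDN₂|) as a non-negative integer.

21628

First date → JDN 2209171; second date → JDN 2187543.
The interval is |2209171 − 2187543| = 21628 days.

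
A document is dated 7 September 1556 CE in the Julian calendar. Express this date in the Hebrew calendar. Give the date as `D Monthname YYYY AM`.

3 Tishrei 5317 AM

Julian Day Number of the source date = 2289637.
Converting JDN 2289637 to the Hebrew calendar gives 3 Tishrei 5317 AM.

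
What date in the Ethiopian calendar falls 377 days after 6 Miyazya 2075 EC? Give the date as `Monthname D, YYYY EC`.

Miyazya 17, 2076 EC

JDN of 6 Miyazya 2075 EC = 2481964.
2481964 + 377 = 2482341.
JDN 2482341 in the Ethiopian calendar is Miyazya 17, 2076 EC.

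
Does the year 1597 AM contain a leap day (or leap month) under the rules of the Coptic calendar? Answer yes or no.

1597 mod 4 = 1; in the Coptic calendar a year is leap when year mod 4 = 3, so it is a common year.

no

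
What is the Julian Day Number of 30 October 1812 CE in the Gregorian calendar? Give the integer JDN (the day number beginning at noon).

JDN 2400001 is 17 November 1858 CE (Gregorian), MJD 0; the target day is −16819 days from there, so JDN = 2383182.

2383182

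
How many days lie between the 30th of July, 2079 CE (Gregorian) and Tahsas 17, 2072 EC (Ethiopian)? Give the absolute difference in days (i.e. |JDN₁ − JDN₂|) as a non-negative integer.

150

First date → JDN 2480610; second date → JDN 2480760.
The interval is |2480610 − 2480760| = 150 days.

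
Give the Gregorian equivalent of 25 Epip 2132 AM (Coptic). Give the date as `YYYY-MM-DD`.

2416-08-04

Julian Day Number of the source date = 2603702.
Converting JDN 2603702 to the Gregorian calendar gives 4 August 2416 CE.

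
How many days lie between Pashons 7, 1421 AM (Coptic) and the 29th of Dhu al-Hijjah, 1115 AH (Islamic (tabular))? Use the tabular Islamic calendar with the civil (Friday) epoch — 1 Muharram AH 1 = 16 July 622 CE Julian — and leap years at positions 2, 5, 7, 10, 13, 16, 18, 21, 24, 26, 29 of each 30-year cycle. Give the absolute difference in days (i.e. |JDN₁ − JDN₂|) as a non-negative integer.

374

JDN of the first date = 2343931.
JDN of the second date = 2343557.
|2343557 − 2343931| = 374.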